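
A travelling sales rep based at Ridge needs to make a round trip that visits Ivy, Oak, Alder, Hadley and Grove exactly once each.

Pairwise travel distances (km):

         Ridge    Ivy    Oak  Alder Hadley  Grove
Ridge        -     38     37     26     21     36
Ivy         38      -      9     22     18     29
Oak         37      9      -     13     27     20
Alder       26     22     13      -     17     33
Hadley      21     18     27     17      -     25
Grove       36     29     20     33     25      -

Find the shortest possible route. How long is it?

Ridge - Ivy - Oak - Alder - Hadley - Grove - Ridge: 38+9+13+17+25+36 = 138
Ridge - Ivy - Oak - Alder - Grove - Hadley - Ridge: 38+9+13+33+25+21 = 139
Ridge - Ivy - Oak - Hadley - Alder - Grove - Ridge: 38+9+27+17+33+36 = 160
Ridge - Ivy - Oak - Hadley - Grove - Alder - Ridge: 38+9+27+25+33+26 = 158
Ridge - Ivy - Oak - Grove - Alder - Hadley - Ridge: 38+9+20+33+17+21 = 138
Ridge - Ivy - Oak - Grove - Hadley - Alder - Ridge: 38+9+20+25+17+26 = 135
Ridge - Ivy - Alder - Oak - Hadley - Grove - Ridge: 38+22+13+27+25+36 = 161
Ridge - Ivy - Alder - Oak - Grove - Hadley - Ridge: 38+22+13+20+25+21 = 139
Ridge - Ivy - Alder - Hadley - Oak - Grove - Ridge: 38+22+17+27+20+36 = 160
Ridge - Ivy - Alder - Hadley - Grove - Oak - Ridge: 38+22+17+25+20+37 = 159
Ridge - Ivy - Alder - Grove - Oak - Hadley - Ridge: 38+22+33+20+27+21 = 161
Ridge - Ivy - Alder - Grove - Hadley - Oak - Ridge: 38+22+33+25+27+37 = 182
Ridge - Ivy - Hadley - Oak - Alder - Grove - Ridge: 38+18+27+13+33+36 = 165
Ridge - Ivy - Hadley - Oak - Grove - Alder - Ridge: 38+18+27+20+33+26 = 162
… (46 more)
Ridge - Alder - Ivy - Oak - Grove - Hadley - Ridge: 26+22+9+20+25+21 = 123  ← best
The minimum is 123.
One optimal route: Ridge → Alder → Ivy → Oak → Grove → Hadley → Ridge (or its reverse).

123 km — the shortest possible round trip.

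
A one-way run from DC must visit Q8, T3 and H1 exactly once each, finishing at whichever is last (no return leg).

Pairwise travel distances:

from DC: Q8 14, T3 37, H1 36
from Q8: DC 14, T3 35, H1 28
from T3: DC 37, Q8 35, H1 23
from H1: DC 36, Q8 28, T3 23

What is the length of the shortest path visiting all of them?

There are 3! = 6 possible orderings.
DC → Q8 → T3 → H1: 14+35+23 = 72
DC → Q8 → H1 → T3: 14+28+23 = 65
DC → T3 → Q8 → H1: 37+35+28 = 100
DC → T3 → H1 → Q8: 37+23+28 = 88
DC → H1 → Q8 → T3: 36+28+35 = 99
DC → H1 → T3 → Q8: 36+23+35 = 94
The minimum is 65.
One shortest path: DC → Q8 → H1 → T3.

65 — the minimum one-way total.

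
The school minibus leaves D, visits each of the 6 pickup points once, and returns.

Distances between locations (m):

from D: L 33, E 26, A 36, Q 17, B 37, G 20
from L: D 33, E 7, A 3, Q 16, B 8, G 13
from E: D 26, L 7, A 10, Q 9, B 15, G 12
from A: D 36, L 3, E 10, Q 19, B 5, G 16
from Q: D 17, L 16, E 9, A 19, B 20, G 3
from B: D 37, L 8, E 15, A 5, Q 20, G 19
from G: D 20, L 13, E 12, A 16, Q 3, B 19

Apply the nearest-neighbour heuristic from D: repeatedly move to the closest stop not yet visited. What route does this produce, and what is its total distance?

From D: distances to unvisited — Q=17, G=20, E=26, L=33, A=36, B=37. Nearest is Q (17).
From Q: distances to unvisited — G=3, E=9, L=16, A=19, B=20. Nearest is G (3).
From G: distances to unvisited — E=12, L=13, A=16, B=19. Nearest is E (12).
From E: distances to unvisited — L=7, A=10, B=15. Nearest is L (7).
From L: distances to unvisited — A=3, B=8. Nearest is A (3).
From A: distances to unvisited — B=5. Nearest is B (5).
Return B→D: 37.
Total = 17 + 3 + 12 + 7 + 3 + 5 + 37 = 84.

Nearest-neighbour total = 84 m; route D → Q → G → E → L → A → B → D.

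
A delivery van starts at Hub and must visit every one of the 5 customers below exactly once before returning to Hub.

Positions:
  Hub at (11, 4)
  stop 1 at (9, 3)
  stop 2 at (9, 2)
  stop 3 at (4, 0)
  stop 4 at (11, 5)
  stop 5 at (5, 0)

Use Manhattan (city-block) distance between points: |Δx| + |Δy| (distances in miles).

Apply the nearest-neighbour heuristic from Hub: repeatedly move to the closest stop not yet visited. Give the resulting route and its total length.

From Hub: distances to unvisited — stop 4=1, stop 1=3, stop 2=4, stop 5=10, stop 3=11. Nearest is stop 4 (1).
From stop 4: distances to unvisited — stop 1=4, stop 2=5, stop 5=11, stop 3=12. Nearest is stop 1 (4).
From stop 1: distances to unvisited — stop 2=1, stop 5=7, stop 3=8. Nearest is stop 2 (1).
From stop 2: distances to unvisited — stop 5=6, stop 3=7. Nearest is stop 5 (6).
From stop 5: distances to unvisited — stop 3=1. Nearest is stop 3 (1).
Return stop 3→Hub: 11.
Total = 1 + 4 + 1 + 6 + 1 + 11 = 24.

Nearest-neighbour total = 24 miles; route Hub → stop 4 → stop 1 → stop 2 → stop 5 → stop 3 → Hub.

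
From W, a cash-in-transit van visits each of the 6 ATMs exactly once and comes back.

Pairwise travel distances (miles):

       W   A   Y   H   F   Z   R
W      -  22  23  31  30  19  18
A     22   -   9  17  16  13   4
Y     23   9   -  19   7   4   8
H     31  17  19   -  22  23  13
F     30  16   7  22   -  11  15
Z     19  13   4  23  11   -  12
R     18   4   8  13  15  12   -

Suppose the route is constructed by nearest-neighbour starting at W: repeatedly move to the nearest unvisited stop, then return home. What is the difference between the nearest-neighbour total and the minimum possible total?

W: R=18, Z=19, A=22, Y=23, F=30, H=31 ⇒ R
R: A=4, Y=8, Z=12, H=13, F=15 ⇒ A
A: Y=9, Z=13, F=16, H=17 ⇒ Y
Y: Z=4, F=7, H=19 ⇒ Z
Z: F=11, H=23 ⇒ F
F: H=22 ⇒ H
NN route W → R → A → Y → Z → F → H → W costs 99.
Optimal: W → A → R → H → F → Y → Z → W costs 91 (by enumerating all 360 distinct tours).
Excess = 99 − 91 = 8.

The nearest-neighbour route is 8 miles longer than optimal.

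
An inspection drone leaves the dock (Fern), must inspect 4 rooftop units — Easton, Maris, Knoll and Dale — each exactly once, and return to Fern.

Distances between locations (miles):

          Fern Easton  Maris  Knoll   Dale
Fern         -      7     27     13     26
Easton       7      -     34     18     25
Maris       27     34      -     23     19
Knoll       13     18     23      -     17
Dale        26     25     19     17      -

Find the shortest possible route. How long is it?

There are 12 distinct closed tours to check (reversals are equivalent).
Fern-Easton-Maris-Knoll-Dale-Fern: 7+34+23+17+26 = 107
Fern-Easton-Maris-Dale-Knoll-Fern: 7+34+19+17+13 = 90
Fern-Easton-Knoll-Maris-Dale-Fern: 7+18+23+19+26 = 93
Fern-Easton-Knoll-Dale-Maris-Fern: 7+18+17+19+27 = 88
Fern-Easton-Dale-Maris-Knoll-Fern: 7+25+19+23+13 = 87
Fern-Easton-Dale-Knoll-Maris-Fern: 7+25+17+23+27 = 99
Fern-Maris-Easton-Knoll-Dale-Fern: 27+34+18+17+26 = 122
Fern-Maris-Easton-Dale-Knoll-Fern: 27+34+25+17+13 = 116
Fern-Maris-Knoll-Easton-Dale-Fern: 27+23+18+25+26 = 119
Fern-Maris-Dale-Easton-Knoll-Fern: 27+19+25+18+13 = 102
Fern-Knoll-Easton-Maris-Dale-Fern: 13+18+34+19+26 = 110
Fern-Knoll-Maris-Easton-Dale-Fern: 13+23+34+25+26 = 121
The minimum is 87.
One optimal route: Fern → Easton → Dale → Maris → Knoll → Fern (or its reverse).

Minimum total distance: 87 miles.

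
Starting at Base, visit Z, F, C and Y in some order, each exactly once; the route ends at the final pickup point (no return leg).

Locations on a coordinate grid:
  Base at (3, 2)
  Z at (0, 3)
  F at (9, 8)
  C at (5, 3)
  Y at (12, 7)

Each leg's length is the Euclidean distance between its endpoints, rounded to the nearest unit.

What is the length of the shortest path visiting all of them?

There are 4! = 24 possible orderings.
Base - Z - F - C - Y: 3+10+6+8 = 27
Base - Z - F - Y - C: 3+10+3+8 = 24
Base - Z - C - F - Y: 3+5+6+3 = 17
Base - Z - C - Y - F: 3+5+8+3 = 19
Base - Z - Y - F - C: 3+13+3+6 = 25
Base - Z - Y - C - F: 3+13+8+6 = 30
Base - F - Z - C - Y: 8+10+5+8 = 31
Base - F - Z - Y - C: 8+10+13+8 = 39
Base - F - C - Z - Y: 8+6+5+13 = 32
Base - F - C - Y - Z: 8+6+8+13 = 35
Base - F - Y - Z - C: 8+3+13+5 = 29
Base - F - Y - C - Z: 8+3+8+5 = 24
Base - C - Z - F - Y: 2+5+10+3 = 20
Base - C - Z - Y - F: 2+5+13+3 = 23
… (10 more)
The minimum is 17.
One shortest path: Base → Z → C → F → Y.

Shortest open route: 17.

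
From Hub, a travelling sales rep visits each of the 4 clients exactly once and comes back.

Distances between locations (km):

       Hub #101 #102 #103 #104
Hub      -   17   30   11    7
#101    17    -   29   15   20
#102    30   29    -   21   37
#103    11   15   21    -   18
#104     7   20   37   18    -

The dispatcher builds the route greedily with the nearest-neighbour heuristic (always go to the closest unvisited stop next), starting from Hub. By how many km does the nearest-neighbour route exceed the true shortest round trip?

Hub: #104=7, #103=11, #101=17, #102=30 ⇒ #104
#104: #103=18, #101=20, #102=37 ⇒ #103
#103: #101=15, #102=21 ⇒ #101
#101: #102=29 ⇒ #102
NN route Hub → #104 → #103 → #101 → #102 → Hub costs 99.
Optimal: Hub → #103 → #102 → #101 → #104 → Hub costs 88 (by enumerating all 12 distinct tours).
Excess = 99 − 88 = 11.

Excess over optimum: 11 km.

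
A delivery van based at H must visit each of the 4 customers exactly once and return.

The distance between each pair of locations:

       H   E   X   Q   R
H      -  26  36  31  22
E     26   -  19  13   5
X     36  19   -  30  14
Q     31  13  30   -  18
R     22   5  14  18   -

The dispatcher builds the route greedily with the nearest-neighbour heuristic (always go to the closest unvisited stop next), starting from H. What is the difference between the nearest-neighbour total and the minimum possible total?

Excess over optimum: 7.

H: R=22, E=26, Q=31, X=36 ⇒ R
R: E=5, X=14, Q=18 ⇒ E
E: Q=13, X=19 ⇒ Q
Q: X=30 ⇒ X
NN route H → R → E → Q → X → H costs 106.
Optimal: H → X → R → E → Q → H costs 99 (by enumerating all 12 distinct tours).
Excess = 106 − 99 = 7.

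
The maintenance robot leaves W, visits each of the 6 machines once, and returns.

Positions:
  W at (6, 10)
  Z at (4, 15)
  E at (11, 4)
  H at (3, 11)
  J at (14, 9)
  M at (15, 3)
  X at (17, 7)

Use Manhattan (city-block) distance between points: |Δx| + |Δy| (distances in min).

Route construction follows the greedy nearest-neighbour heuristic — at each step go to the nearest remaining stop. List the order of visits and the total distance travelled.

Nearest-neighbour total = 52 min; route W → H → Z → J → X → M → E → W.

W → [H:4 / Z:7 / J:9 / E:11 / X:14 / M:16] → H (4)
H → [Z:5 / J:13 / E:15 / X:18 / M:20] → Z (5)
Z → [J:16 / E:18 / X:21 / M:23] → J (16)
J → [X:5 / M:7 / E:8] → X (5)
X → [M:6 / E:9] → M (6)
M → [E:5] → E (5)
Return E→W: 11.
Total = 4 + 5 + 16 + 5 + 6 + 5 + 11 = 52.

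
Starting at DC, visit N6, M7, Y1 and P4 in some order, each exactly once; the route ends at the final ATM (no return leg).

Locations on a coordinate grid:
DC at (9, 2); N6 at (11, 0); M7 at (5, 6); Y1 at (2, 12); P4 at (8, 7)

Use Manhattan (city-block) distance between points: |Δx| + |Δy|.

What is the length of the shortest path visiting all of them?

Shortest open route: 27.

There are 4! = 24 possible orderings.
DC → N6 → M7 → Y1 → P4: 4+12+9+11 = 36
DC → N6 → M7 → P4 → Y1: 4+12+4+11 = 31
DC → N6 → Y1 → M7 → P4: 4+21+9+4 = 38
DC → N6 → Y1 → P4 → M7: 4+21+11+4 = 40
DC → N6 → P4 → M7 → Y1: 4+10+4+9 = 27
DC → N6 → P4 → Y1 → M7: 4+10+11+9 = 34
DC → M7 → N6 → Y1 → P4: 8+12+21+11 = 52
DC → M7 → N6 → P4 → Y1: 8+12+10+11 = 41
DC → M7 → Y1 → N6 → P4: 8+9+21+10 = 48
DC → M7 → Y1 → P4 → N6: 8+9+11+10 = 38
DC → M7 → P4 → N6 → Y1: 8+4+10+21 = 43
DC → M7 → P4 → Y1 → N6: 8+4+11+21 = 44
DC → Y1 → N6 → M7 → P4: 17+21+12+4 = 54
DC → Y1 → N6 → P4 → M7: 17+21+10+4 = 52
… (10 more)
The minimum is 27.
One shortest path: DC → N6 → P4 → M7 → Y1.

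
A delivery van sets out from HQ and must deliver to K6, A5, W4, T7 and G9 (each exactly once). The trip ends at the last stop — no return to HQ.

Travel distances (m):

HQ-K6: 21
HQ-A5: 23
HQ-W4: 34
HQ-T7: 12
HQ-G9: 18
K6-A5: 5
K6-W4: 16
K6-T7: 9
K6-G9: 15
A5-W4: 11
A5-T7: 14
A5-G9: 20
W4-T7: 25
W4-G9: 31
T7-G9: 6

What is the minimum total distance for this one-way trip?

There are 5! = 120 possible orderings.
HQ → K6 → A5 → W4 → T7 → G9: 21+5+11+25+6 = 68
HQ → K6 → A5 → W4 → G9 → T7: 21+5+11+31+6 = 74
HQ → K6 → A5 → T7 → W4 → G9: 21+5+14+25+31 = 96
HQ → K6 → A5 → T7 → G9 → W4: 21+5+14+6+31 = 77
HQ → K6 → A5 → G9 → W4 → T7: 21+5+20+31+25 = 102
HQ → K6 → A5 → G9 → T7 → W4: 21+5+20+6+25 = 77
HQ → K6 → W4 → A5 → T7 → G9: 21+16+11+14+6 = 68
HQ → K6 → W4 → A5 → G9 → T7: 21+16+11+20+6 = 74
HQ → K6 → W4 → T7 → A5 → G9: 21+16+25+14+20 = 96
HQ → K6 → W4 → T7 → G9 → A5: 21+16+25+6+20 = 88
HQ → K6 → W4 → G9 → A5 → T7: 21+16+31+20+14 = 102
HQ → K6 → W4 → G9 → T7 → A5: 21+16+31+6+14 = 88
HQ → K6 → T7 → A5 → W4 → G9: 21+9+14+11+31 = 86
HQ → K6 → T7 → A5 → G9 → W4: 21+9+14+20+31 = 95
… (106 more)
HQ → T7 → G9 → K6 → A5 → W4: 12+6+15+5+11 = 49  ← best
The minimum is 49.
One shortest path: HQ → T7 → G9 → K6 → A5 → W4.

49 m — the minimum one-way total.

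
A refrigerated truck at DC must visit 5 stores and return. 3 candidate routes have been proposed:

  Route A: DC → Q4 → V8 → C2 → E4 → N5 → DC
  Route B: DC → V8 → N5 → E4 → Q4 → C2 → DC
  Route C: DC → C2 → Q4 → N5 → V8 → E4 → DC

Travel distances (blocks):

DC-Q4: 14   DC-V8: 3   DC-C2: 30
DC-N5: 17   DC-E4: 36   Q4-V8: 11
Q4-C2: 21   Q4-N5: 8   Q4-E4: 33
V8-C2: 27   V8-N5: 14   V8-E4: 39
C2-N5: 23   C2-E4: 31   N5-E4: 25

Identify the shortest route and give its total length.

Route A: 14 + 11 + 27 + 31 + 25 + 17 = 125
Route B: 3 + 14 + 25 + 33 + 21 + 30 = 126
Route C: 30 + 21 + 8 + 14 + 39 + 36 = 148

Shortest is Route A, total 125 blocks.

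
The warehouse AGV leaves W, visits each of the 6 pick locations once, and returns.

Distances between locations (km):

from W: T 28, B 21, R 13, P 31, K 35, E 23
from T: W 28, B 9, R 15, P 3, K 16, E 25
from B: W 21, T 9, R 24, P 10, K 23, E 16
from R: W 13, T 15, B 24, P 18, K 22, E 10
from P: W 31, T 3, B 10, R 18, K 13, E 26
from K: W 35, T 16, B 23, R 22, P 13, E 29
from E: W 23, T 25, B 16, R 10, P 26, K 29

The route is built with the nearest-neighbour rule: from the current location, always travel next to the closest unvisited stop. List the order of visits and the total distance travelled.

Nearest-neighbour total = 99 km; route W → R → E → B → T → P → K → W.

W → [R:13 / B:21 / E:23 / T:28 / P:31 / K:35] → R (13)
R → [E:10 / T:15 / P:18 / K:22 / B:24] → E (10)
E → [B:16 / T:25 / P:26 / K:29] → B (16)
B → [T:9 / P:10 / K:23] → T (9)
T → [P:3 / K:16] → P (3)
P → [K:13] → K (13)
Return K→W: 35.
Total = 13 + 10 + 16 + 9 + 3 + 13 + 35 = 99.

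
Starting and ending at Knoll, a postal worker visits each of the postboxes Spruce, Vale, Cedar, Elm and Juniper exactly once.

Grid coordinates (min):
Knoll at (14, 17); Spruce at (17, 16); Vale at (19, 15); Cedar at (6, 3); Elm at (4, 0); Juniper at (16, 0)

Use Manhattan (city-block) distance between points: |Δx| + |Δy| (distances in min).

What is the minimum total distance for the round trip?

With 5 stops there are 5!/2 = 60 distinct round trips (a route and its reverse cost the same).
Knoll→Spruce→Vale→Cedar→Elm→Juniper→Knoll: 4+3+25+5+12+19 = 68
Knoll→Spruce→Vale→Cedar→Juniper→Elm→Knoll: 4+3+25+13+12+27 = 84
Knoll→Spruce→Vale→Elm→Cedar→Juniper→Knoll: 4+3+30+5+13+19 = 74
Knoll→Spruce→Vale→Elm→Juniper→Cedar→Knoll: 4+3+30+12+13+22 = 84
Knoll→Spruce→Vale→Juniper→Cedar→Elm→Knoll: 4+3+18+13+5+27 = 70
Knoll→Spruce→Vale→Juniper→Elm→Cedar→Knoll: 4+3+18+12+5+22 = 64
Knoll→Spruce→Cedar→Vale→Elm→Juniper→Knoll: 4+24+25+30+12+19 = 114
Knoll→Spruce→Cedar→Vale→Juniper→Elm→Knoll: 4+24+25+18+12+27 = 110
Knoll→Spruce→Cedar→Elm→Vale→Juniper→Knoll: 4+24+5+30+18+19 = 100
Knoll→Spruce→Cedar→Elm→Juniper→Vale→Knoll: 4+24+5+12+18+7 = 70
Knoll→Spruce→Cedar→Juniper→Vale→Elm→Knoll: 4+24+13+18+30+27 = 116
Knoll→Spruce→Cedar→Juniper→Elm→Vale→Knoll: 4+24+13+12+30+7 = 90
Knoll→Spruce→Elm→Vale→Cedar→Juniper→Knoll: 4+29+30+25+13+19 = 120
Knoll→Spruce→Elm→Vale→Juniper→Cedar→Knoll: 4+29+30+18+13+22 = 116
… (46 more)
The minimum is 64.
One optimal route: Knoll → Spruce → Vale → Juniper → Elm → Cedar → Knoll (or its reverse).

Minimum total distance: 64 min.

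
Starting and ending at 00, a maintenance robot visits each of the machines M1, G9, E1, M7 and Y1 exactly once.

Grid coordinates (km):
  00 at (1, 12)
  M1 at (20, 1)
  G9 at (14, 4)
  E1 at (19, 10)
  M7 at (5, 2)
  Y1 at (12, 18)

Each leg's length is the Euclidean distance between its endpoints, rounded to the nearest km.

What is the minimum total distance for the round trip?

Minimum total distance: 60 km.

There are 60 distinct closed tours to check (reversals are equivalent).
00 - M1 - G9 - E1 - M7 - Y1 - 00: 22+7+8+16+17+13 = 83
00 - M1 - G9 - E1 - Y1 - M7 - 00: 22+7+8+11+17+11 = 76
00 - M1 - G9 - M7 - E1 - Y1 - 00: 22+7+9+16+11+13 = 78
00 - M1 - G9 - M7 - Y1 - E1 - 00: 22+7+9+17+11+18 = 84
00 - M1 - G9 - Y1 - E1 - M7 - 00: 22+7+14+11+16+11 = 81
00 - M1 - G9 - Y1 - M7 - E1 - 00: 22+7+14+17+16+18 = 94
00 - M1 - E1 - G9 - M7 - Y1 - 00: 22+9+8+9+17+13 = 78
00 - M1 - E1 - G9 - Y1 - M7 - 00: 22+9+8+14+17+11 = 81
00 - M1 - E1 - M7 - G9 - Y1 - 00: 22+9+16+9+14+13 = 83
00 - M1 - E1 - M7 - Y1 - G9 - 00: 22+9+16+17+14+15 = 93
00 - M1 - E1 - Y1 - G9 - M7 - 00: 22+9+11+14+9+11 = 76
00 - M1 - E1 - Y1 - M7 - G9 - 00: 22+9+11+17+9+15 = 83
00 - M1 - M7 - G9 - E1 - Y1 - 00: 22+15+9+8+11+13 = 78
00 - M1 - M7 - G9 - Y1 - E1 - 00: 22+15+9+14+11+18 = 89
… (46 more)
00 - M7 - G9 - M1 - E1 - Y1 - 00: 11+9+7+9+11+13 = 60  ← best
The minimum is 60.
One optimal route: 00 → M7 → G9 → M1 → E1 → Y1 → 00 (or its reverse).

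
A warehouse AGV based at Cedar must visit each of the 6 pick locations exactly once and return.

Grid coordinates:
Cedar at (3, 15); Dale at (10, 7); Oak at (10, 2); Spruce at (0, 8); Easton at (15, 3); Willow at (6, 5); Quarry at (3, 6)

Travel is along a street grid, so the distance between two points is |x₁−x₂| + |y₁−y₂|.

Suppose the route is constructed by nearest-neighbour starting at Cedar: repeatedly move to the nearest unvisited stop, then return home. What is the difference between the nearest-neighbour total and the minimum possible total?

Cedar: Quarry=9, Spruce=10, Willow=13, Dale=15, Oak=20, Easton=24 ⇒ Quarry
Quarry: Willow=4, Spruce=5, Dale=8, Oak=11, Easton=15 ⇒ Willow
Willow: Dale=6, Oak=7, Spruce=9, Easton=11 ⇒ Dale
Dale: Oak=5, Easton=9, Spruce=11 ⇒ Oak
Oak: Easton=6, Spruce=16 ⇒ Easton
Easton: Spruce=20 ⇒ Spruce
NN route Cedar → Quarry → Willow → Dale → Oak → Easton → Spruce → Cedar costs 60.
Optimal: Cedar → Dale → Oak → Easton → Willow → Quarry → Spruce → Cedar costs 56 (by enumerating all 360 distinct tours).
Excess = 60 − 56 = 4.

4 longer than the optimal tour.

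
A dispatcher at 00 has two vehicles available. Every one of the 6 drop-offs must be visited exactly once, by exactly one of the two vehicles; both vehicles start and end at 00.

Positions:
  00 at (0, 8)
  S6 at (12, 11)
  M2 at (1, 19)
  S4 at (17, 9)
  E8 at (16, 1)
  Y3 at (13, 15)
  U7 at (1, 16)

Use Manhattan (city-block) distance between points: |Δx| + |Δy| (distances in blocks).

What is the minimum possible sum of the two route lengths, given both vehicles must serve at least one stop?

Check every non-empty split of the stops between the two vehicles; for each half take its own optimal tour:
  {S6} + {M2, S4, E8, Y3, U7}: 30 + 70 = 100
  {M2} + {S6, S4, E8, Y3, U7}: 24 + 66 = 90
  {S6, M2} + {S4, E8, Y3, U7}: 46 + 64 = 110
  {S4} + {S6, M2, E8, Y3, U7}: 36 + 70 = 106
  {S6, S4} + {M2, E8, Y3, U7}: 40 + 68 = 108
  {M2, S4} + {S6, E8, Y3, U7}: 56 + 64 = 120
  … (31 splits in total)
  {S6, S4, E8, Y3} + {M2, U7}: 62 + 24 = 86  ← best
Best: vehicle 1 00 → S6 → Y3 → S4 → E8 → 00 = 62; vehicle 2 00 → M2 → U7 → 00 = 24; combined 86.

Minimum combined distance: 86 blocks.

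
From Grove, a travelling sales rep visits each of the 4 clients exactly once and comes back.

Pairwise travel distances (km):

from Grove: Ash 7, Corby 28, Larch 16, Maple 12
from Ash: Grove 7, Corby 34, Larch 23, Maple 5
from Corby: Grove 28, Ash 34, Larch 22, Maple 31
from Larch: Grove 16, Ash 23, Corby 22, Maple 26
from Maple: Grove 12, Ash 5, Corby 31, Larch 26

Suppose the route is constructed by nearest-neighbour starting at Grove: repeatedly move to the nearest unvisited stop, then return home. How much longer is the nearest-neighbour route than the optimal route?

Excess over optimum: 7 km.

Grove: Ash=7, Maple=12, Larch=16, Corby=28 ⇒ Ash
Ash: Maple=5, Larch=23, Corby=34 ⇒ Maple
Maple: Larch=26, Corby=31 ⇒ Larch
Larch: Corby=22 ⇒ Corby
NN route Grove → Ash → Maple → Larch → Corby → Grove costs 88.
Optimal: Grove → Ash → Maple → Corby → Larch → Grove costs 81 (by enumerating all 12 distinct tours).
Excess = 88 − 81 = 7.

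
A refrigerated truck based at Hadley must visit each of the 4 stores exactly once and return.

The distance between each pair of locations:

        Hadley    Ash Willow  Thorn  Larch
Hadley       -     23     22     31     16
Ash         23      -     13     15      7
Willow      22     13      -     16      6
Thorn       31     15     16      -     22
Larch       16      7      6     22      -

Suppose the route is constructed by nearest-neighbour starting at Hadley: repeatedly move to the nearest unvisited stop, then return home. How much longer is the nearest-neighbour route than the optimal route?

The nearest-neighbour route is 5 longer than optimal.

From Hadley: Larch=16, Willow=22, Ash=23, Thorn=31 → choose Larch (16).
From Larch: Willow=6, Ash=7, Thorn=22 → choose Willow (6).
From Willow: Ash=13, Thorn=16 → choose Ash (13).
From Ash: Thorn=15 → choose Thorn (15).
NN route Hadley → Larch → Willow → Ash → Thorn → Hadley costs 81.
Optimal: Hadley → Ash → Thorn → Willow → Larch → Hadley costs 76 (by enumerating all 12 distinct tours).
Excess = 81 − 76 = 5.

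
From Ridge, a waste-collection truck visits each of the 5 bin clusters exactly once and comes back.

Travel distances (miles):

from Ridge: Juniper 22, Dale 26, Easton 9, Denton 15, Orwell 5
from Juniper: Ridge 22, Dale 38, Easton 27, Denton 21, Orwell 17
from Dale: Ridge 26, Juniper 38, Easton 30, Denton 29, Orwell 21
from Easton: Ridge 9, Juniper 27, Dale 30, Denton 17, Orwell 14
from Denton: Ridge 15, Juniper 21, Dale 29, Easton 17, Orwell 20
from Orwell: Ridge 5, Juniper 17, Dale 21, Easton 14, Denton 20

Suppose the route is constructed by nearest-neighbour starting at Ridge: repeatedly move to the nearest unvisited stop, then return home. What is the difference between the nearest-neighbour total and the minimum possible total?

From Ridge: Orwell=5, Easton=9, Denton=15, Juniper=22, Dale=26 → choose Orwell (5).
From Orwell: Easton=14, Juniper=17, Denton=20, Dale=21 → choose Easton (14).
From Easton: Denton=17, Juniper=27, Dale=30 → choose Denton (17).
From Denton: Juniper=21, Dale=29 → choose Juniper (21).
From Juniper: Dale=38 → choose Dale (38).
NN route Ridge → Orwell → Easton → Denton → Juniper → Dale → Ridge costs 121.
Optimal: Ridge → Dale → Orwell → Juniper → Denton → Easton → Ridge costs 111 (by enumerating all 60 distinct tours).
Excess = 121 − 111 = 10.

Excess over optimum: 10 miles.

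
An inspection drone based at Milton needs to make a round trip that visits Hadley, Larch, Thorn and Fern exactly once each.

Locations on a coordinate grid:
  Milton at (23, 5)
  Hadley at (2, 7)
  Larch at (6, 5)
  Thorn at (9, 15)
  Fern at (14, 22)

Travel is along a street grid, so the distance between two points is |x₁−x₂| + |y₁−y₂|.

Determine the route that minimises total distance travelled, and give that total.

Milton→Hadley→Larch→Thorn→Fern→Milton: 23+6+13+12+26 = 80
Milton→Hadley→Larch→Fern→Thorn→Milton: 23+6+25+12+24 = 90
Milton→Hadley→Thorn→Larch→Fern→Milton: 23+15+13+25+26 = 102
Milton→Hadley→Thorn→Fern→Larch→Milton: 23+15+12+25+17 = 92
Milton→Hadley→Fern→Larch→Thorn→Milton: 23+27+25+13+24 = 112
Milton→Hadley→Fern→Thorn→Larch→Milton: 23+27+12+13+17 = 92
Milton→Larch→Hadley→Thorn→Fern→Milton: 17+6+15+12+26 = 76
Milton→Larch→Hadley→Fern→Thorn→Milton: 17+6+27+12+24 = 86
Milton→Larch→Thorn→Hadley→Fern→Milton: 17+13+15+27+26 = 98
Milton→Larch→Fern→Hadley→Thorn→Milton: 17+25+27+15+24 = 108
Milton→Thorn→Hadley→Larch→Fern→Milton: 24+15+6+25+26 = 96
Milton→Thorn→Larch→Hadley→Fern→Milton: 24+13+6+27+26 = 96
The minimum is 76.
One optimal route: Milton → Larch → Hadley → Thorn → Fern → Milton (or its reverse).

Minimum total distance: 76.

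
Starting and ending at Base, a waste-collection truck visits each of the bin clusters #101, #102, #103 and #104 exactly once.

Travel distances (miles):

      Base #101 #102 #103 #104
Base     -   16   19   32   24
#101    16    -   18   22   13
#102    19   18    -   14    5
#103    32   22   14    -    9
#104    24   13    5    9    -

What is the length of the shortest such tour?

With 4 stops there are 4!/2 = 12 distinct round trips (a route and its reverse cost the same).
Base→#101→#102→#103→#104→Base: 16+18+14+9+24 = 81
Base→#101→#102→#104→#103→Base: 16+18+5+9+32 = 80
Base→#101→#103→#102→#104→Base: 16+22+14+5+24 = 81
Base→#101→#103→#104→#102→Base: 16+22+9+5+19 = 71
Base→#101→#104→#102→#103→Base: 16+13+5+14+32 = 80
Base→#101→#104→#103→#102→Base: 16+13+9+14+19 = 71
Base→#102→#101→#103→#104→Base: 19+18+22+9+24 = 92
Base→#102→#101→#104→#103→Base: 19+18+13+9+32 = 91
Base→#102→#103→#101→#104→Base: 19+14+22+13+24 = 92
Base→#102→#104→#101→#103→Base: 19+5+13+22+32 = 91
Base→#103→#101→#102→#104→Base: 32+22+18+5+24 = 101
Base→#103→#102→#101→#104→Base: 32+14+18+13+24 = 101
The minimum is 71.
One optimal route: Base → #101 → #103 → #104 → #102 → Base (or its reverse).

71 miles — the shortest possible round trip.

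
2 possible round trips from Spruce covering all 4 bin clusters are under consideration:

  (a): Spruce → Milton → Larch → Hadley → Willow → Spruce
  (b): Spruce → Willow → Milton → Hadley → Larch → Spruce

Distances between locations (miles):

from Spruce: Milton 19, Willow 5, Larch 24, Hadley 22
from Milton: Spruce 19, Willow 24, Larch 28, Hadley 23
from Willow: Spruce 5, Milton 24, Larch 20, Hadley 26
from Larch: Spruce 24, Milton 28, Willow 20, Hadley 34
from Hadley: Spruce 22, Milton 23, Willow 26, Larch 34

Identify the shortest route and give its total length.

Shortest is (b), total 110 miles.

(a): 19 + 28 + 34 + 26 + 5 = 112
(b): 5 + 24 + 23 + 34 + 24 = 110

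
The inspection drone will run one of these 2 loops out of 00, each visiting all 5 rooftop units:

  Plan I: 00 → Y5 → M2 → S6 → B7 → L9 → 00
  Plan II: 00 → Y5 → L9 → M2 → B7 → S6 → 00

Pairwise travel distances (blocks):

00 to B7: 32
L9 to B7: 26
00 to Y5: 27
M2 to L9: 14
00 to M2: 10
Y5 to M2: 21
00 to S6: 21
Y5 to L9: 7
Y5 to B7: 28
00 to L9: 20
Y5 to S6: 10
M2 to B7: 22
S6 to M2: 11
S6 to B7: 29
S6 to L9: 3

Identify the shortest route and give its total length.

Plan I: 27 + 21 + 11 + 29 + 26 + 20 = 134
Plan II: 27 + 7 + 14 + 22 + 29 + 21 = 120

120 blocks — Plan II is the shortest.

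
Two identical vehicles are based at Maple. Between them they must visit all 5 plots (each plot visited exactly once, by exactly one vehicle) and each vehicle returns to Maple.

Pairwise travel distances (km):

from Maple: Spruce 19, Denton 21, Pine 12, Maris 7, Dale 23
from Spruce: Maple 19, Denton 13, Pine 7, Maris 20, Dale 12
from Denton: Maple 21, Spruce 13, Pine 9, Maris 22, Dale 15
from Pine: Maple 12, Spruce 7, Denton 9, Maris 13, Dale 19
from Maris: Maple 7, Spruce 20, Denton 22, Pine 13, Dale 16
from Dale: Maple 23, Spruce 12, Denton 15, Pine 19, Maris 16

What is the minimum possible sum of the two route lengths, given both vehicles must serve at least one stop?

81 km — the smallest possible combined total.

Try each way of splitting the stops between the two vehicles (each non-empty) and, for each split, find the best tour for each vehicle:
  {Spruce} + {Denton, Pine, Maris, Dale}: 38 + 59 = 97
  {Denton} + {Spruce, Pine, Maris, Dale}: 42 + 54 = 96
  {Spruce, Denton} + {Pine, Maris, Dale}: 53 + 54 = 107
  {Pine} + {Spruce, Denton, Maris, Dale}: 24 + 69 = 93
  {Spruce, Pine} + {Denton, Maris, Dale}: 38 + 59 = 97
  {Denton, Pine} + {Spruce, Maris, Dale}: 42 + 54 = 96
  … (15 splits in total)
  {Maris} + {Spruce, Denton, Pine, Dale}: 14 + 67 = 81  ← best
Best: vehicle 1 Maple → Maris → Maple = 14; vehicle 2 Maple → Spruce → Dale → Denton → Pine → Maple = 67; combined 81.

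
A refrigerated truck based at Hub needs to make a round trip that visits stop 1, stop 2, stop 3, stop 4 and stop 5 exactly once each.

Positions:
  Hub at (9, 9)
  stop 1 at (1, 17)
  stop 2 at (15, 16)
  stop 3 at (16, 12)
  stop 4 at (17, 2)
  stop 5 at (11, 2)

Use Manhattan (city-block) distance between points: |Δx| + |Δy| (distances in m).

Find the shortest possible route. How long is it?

Hub → stop 1 → stop 2 → stop 3 → stop 4 → stop 5 → Hub: 16+15+5+11+6+9 = 62
Hub → stop 1 → stop 2 → stop 3 → stop 5 → stop 4 → Hub: 16+15+5+15+6+15 = 72
Hub → stop 1 → stop 2 → stop 4 → stop 3 → stop 5 → Hub: 16+15+16+11+15+9 = 82
Hub → stop 1 → stop 2 → stop 4 → stop 5 → stop 3 → Hub: 16+15+16+6+15+10 = 78
Hub → stop 1 → stop 2 → stop 5 → stop 3 → stop 4 → Hub: 16+15+18+15+11+15 = 90
Hub → stop 1 → stop 2 → stop 5 → stop 4 → stop 3 → Hub: 16+15+18+6+11+10 = 76
Hub → stop 1 → stop 3 → stop 2 → stop 4 → stop 5 → Hub: 16+20+5+16+6+9 = 72
Hub → stop 1 → stop 3 → stop 2 → stop 5 → stop 4 → Hub: 16+20+5+18+6+15 = 80
Hub → stop 1 → stop 3 → stop 4 → stop 2 → stop 5 → Hub: 16+20+11+16+18+9 = 90
Hub → stop 1 → stop 3 → stop 4 → stop 5 → stop 2 → Hub: 16+20+11+6+18+13 = 84
Hub → stop 1 → stop 3 → stop 5 → stop 2 → stop 4 → Hub: 16+20+15+18+16+15 = 100
Hub → stop 1 → stop 3 → stop 5 → stop 4 → stop 2 → Hub: 16+20+15+6+16+13 = 86
Hub → stop 1 → stop 4 → stop 2 → stop 3 → stop 5 → Hub: 16+31+16+5+15+9 = 92
Hub → stop 1 → stop 4 → stop 2 → stop 5 → stop 3 → Hub: 16+31+16+18+15+10 = 106
… (46 more)
The minimum is 62.
One optimal route: Hub → stop 1 → stop 2 → stop 3 → stop 4 → stop 5 → Hub (or its reverse).

Shortest round trip = 62 m.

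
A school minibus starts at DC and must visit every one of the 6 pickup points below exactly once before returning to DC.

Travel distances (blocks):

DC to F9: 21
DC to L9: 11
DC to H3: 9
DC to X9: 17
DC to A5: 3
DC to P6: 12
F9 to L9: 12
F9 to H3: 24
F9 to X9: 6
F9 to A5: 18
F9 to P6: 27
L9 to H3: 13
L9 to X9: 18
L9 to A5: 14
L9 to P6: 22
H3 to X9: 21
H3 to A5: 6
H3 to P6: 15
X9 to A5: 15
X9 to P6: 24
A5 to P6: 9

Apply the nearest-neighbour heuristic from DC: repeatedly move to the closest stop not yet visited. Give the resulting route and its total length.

Nearest-neighbour total = 76 blocks; route DC → A5 → H3 → L9 → F9 → X9 → P6 → DC.

From DC: distances to unvisited — A5=3, H3=9, L9=11, P6=12, X9=17, F9=21. Nearest is A5 (3).
From A5: distances to unvisited — H3=6, P6=9, L9=14, X9=15, F9=18. Nearest is H3 (6).
From H3: distances to unvisited — L9=13, P6=15, X9=21, F9=24. Nearest is L9 (13).
From L9: distances to unvisited — F9=12, X9=18, P6=22. Nearest is F9 (12).
From F9: distances to unvisited — X9=6, P6=27. Nearest is X9 (6).
From X9: distances to unvisited — P6=24. Nearest is P6 (24).
Return P6→DC: 12.
Total = 3 + 6 + 13 + 12 + 6 + 24 + 12 = 76.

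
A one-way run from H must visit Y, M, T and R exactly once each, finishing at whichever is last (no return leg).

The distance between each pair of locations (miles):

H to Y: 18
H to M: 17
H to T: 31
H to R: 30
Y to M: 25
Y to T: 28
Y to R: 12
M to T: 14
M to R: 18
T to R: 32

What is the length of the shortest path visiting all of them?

There are 4! = 24 possible orderings.
H → Y → M → T → R: 18+25+14+32 = 89
H → Y → M → R → T: 18+25+18+32 = 93
H → Y → T → M → R: 18+28+14+18 = 78
H → Y → T → R → M: 18+28+32+18 = 96
H → Y → R → M → T: 18+12+18+14 = 62
H → Y → R → T → M: 18+12+32+14 = 76
H → M → Y → T → R: 17+25+28+32 = 102
H → M → Y → R → T: 17+25+12+32 = 86
H → M → T → Y → R: 17+14+28+12 = 71
H → M → T → R → Y: 17+14+32+12 = 75
H → M → R → Y → T: 17+18+12+28 = 75
H → M → R → T → Y: 17+18+32+28 = 95
H → T → Y → M → R: 31+28+25+18 = 102
H → T → Y → R → M: 31+28+12+18 = 89
… (10 more)
The minimum is 62.
One shortest path: H → Y → R → M → T.

Minimum one-way distance = 62 miles.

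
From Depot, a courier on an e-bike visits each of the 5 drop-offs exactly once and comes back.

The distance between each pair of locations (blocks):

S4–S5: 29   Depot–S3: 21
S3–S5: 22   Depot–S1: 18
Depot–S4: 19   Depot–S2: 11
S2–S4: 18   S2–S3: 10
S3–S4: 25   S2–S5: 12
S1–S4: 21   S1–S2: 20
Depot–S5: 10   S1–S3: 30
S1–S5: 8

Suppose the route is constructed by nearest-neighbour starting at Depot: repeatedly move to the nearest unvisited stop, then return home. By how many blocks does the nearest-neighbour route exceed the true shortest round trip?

7 blocks longer than the optimal tour.

From Depot: S5=10, S2=11, S1=18, S4=19, S3=21 → choose S5 (10).
From S5: S1=8, S2=12, S3=22, S4=29 → choose S1 (8).
From S1: S2=20, S4=21, S3=30 → choose S2 (20).
From S2: S3=10, S4=18 → choose S3 (10).
From S3: S4=25 → choose S4 (25).
NN route Depot → S5 → S1 → S2 → S3 → S4 → Depot costs 92.
Optimal: Depot → S2 → S3 → S4 → S1 → S5 → Depot costs 85 (by enumerating all 60 distinct tours).
Excess = 92 − 85 = 7.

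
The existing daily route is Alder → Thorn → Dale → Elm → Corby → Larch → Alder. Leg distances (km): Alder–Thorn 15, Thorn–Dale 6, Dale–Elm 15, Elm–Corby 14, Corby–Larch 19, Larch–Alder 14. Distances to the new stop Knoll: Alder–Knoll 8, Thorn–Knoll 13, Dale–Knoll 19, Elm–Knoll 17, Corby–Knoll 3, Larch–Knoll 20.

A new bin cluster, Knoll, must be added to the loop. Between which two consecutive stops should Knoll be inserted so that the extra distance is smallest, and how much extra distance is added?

Insertion cost between consecutive stops i–j is d(i,Knoll) + d(Knoll,j) − d(i,j):
  between Alder and Thorn: 8 + 13 − 15 = 6
  between Thorn and Dale: 13 + 19 − 6 = 26
  between Dale and Elm: 19 + 17 − 15 = 21
  between Elm and Corby: 17 + 3 − 14 = 6
  between Corby and Larch: 3 + 20 − 19 = 4
  between Larch and Alder: 20 + 8 − 14 = 14
Cheapest insertion is between Corby and Larch, adding 4.
New total = 83 + 4 = 87.

Adding 4 km by placing Knoll on the Corby–Larch leg.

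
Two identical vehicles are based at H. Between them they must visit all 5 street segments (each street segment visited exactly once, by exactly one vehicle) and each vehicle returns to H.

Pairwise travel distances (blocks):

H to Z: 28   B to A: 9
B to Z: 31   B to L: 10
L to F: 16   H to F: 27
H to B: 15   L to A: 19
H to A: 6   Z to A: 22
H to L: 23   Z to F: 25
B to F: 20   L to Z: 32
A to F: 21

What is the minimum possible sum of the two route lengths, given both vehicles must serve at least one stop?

106 blocks — the smallest possible combined total.

Check every non-empty split of the stops between the two vehicles; for each half take its own optimal tour:
  {B} + {L, Z, A, F}: 30 + 92 = 122
  {L} + {B, Z, A, F}: 46 + 88 = 134
  {B, L} + {Z, A, F}: 48 + 80 = 128
  {Z} + {B, L, A, F}: 56 + 68 = 124
  {B, Z} + {L, A, F}: 74 + 66 = 140
  {L, Z} + {B, A, F}: 83 + 62 = 145
  … (15 splits in total)
  {A} + {B, L, Z, F}: 12 + 94 = 106  ← best
Best: vehicle 1 H → A → H = 12; vehicle 2 H → B → L → F → Z → H = 94; combined 106.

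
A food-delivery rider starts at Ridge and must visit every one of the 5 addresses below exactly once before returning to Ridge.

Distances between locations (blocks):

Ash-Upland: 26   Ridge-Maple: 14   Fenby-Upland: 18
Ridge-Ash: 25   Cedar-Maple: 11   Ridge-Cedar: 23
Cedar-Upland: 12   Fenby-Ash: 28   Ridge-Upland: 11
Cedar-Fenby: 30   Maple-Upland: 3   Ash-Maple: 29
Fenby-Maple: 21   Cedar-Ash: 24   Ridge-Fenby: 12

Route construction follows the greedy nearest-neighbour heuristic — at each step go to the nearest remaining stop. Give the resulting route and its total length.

At Ridge the remaining stops are Upland 11, Fenby 12, Maple 14, Cedar 23, Ash 25; go to Upland.
At Upland the remaining stops are Maple 3, Cedar 12, Fenby 18, Ash 26; go to Maple.
At Maple the remaining stops are Cedar 11, Fenby 21, Ash 29; go to Cedar.
At Cedar the remaining stops are Ash 24, Fenby 30; go to Ash.
At Ash the remaining stops are Fenby 28; go to Fenby.
Return Fenby→Ridge: 12.
Total = 11 + 3 + 11 + 24 + 28 + 12 = 89.

89 blocks along Ridge → Upland → Maple → Cedar → Ash → Fenby → Ridge.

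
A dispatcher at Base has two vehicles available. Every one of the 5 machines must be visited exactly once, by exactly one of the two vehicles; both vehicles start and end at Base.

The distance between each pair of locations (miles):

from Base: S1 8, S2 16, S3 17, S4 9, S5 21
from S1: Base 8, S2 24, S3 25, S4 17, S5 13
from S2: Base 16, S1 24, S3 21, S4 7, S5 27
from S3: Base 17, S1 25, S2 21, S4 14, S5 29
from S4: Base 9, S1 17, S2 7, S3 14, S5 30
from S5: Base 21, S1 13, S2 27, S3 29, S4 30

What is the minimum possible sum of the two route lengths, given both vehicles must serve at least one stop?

Try each way of splitting the stops between the two vehicles (each non-empty) and, for each split, find the best tour for each vehicle:
  {S1} + {S2, S3, S4, S5}: 16 + 86 = 102
  {S2} + {S1, S3, S4, S5}: 32 + 73 = 105
  {S1, S2} + {S3, S4, S5}: 48 + 73 = 121
  {S3} + {S1, S2, S4, S5}: 34 + 64 = 98
  {S1, S3} + {S2, S4, S5}: 50 + 64 = 114
  {S2, S3} + {S1, S4, S5}: 54 + 60 = 114
  … (15 splits in total)
  {S2, S3, S4} + {S1, S5}: 54 + 42 = 96  ← best
Best: vehicle 1 Base → S2 → S4 → S3 → Base = 54; vehicle 2 Base → S1 → S5 → Base = 42; combined 96.

Minimum combined distance: 96 miles.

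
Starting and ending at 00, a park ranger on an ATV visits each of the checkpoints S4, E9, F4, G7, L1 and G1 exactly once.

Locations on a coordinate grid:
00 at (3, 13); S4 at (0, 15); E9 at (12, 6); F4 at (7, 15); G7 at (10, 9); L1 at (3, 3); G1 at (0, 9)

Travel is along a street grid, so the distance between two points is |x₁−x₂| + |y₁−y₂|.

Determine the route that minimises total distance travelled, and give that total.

00→S4→E9→F4→G7→L1→G1→00: 5+21+14+9+13+9+7 = 78
00→S4→E9→F4→G7→G1→L1→00: 5+21+14+9+10+9+10 = 78
00→S4→E9→F4→L1→G7→G1→00: 5+21+14+16+13+10+7 = 86
00→S4→E9→F4→L1→G1→G7→00: 5+21+14+16+9+10+11 = 86
00→S4→E9→F4→G1→G7→L1→00: 5+21+14+13+10+13+10 = 86
00→S4→E9→F4→G1→L1→G7→00: 5+21+14+13+9+13+11 = 86
00→S4→E9→G7→F4→L1→G1→00: 5+21+5+9+16+9+7 = 72
00→S4→E9→G7→F4→G1→L1→00: 5+21+5+9+13+9+10 = 72
… (352 more)
00→S4→G1→L1→E9→G7→F4→00: 5+6+9+12+5+9+6 = 52  ← best
The minimum is 52.
One optimal route: 00 → S4 → G1 → L1 → E9 → G7 → F4 → 00 (or its reverse).

52 — the shortest possible round trip.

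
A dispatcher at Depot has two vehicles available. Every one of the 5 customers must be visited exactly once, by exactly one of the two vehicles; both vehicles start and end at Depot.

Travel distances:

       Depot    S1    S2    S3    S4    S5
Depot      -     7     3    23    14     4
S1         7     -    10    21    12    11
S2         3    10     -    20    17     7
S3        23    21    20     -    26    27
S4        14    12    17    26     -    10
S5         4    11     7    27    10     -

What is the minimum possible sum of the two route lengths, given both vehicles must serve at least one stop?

Try each way of splitting the stops between the two vehicles (each non-empty) and, for each split, find the best tour for each vehicle:
  {S1} + {S2, S3, S4, S5}: 14 + 63 = 77
  {S2} + {S1, S3, S4, S5}: 6 + 68 = 74
  {S1, S2} + {S3, S4, S5}: 20 + 63 = 83
  {S3} + {S1, S2, S4, S5}: 46 + 39 = 85
  {S1, S3} + {S2, S4, S5}: 51 + 34 = 85
  {S2, S3} + {S1, S4, S5}: 46 + 33 = 79
  … (15 splits in total)
Best: vehicle 1 Depot → S2 → Depot = 6; vehicle 2 Depot → S1 → S3 → S4 → S5 → Depot = 68; combined 74.

Minimum combined distance: 74.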